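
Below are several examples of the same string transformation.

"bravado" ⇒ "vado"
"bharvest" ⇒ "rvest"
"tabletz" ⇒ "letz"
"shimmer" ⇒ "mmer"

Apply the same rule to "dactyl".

tyl

What's happening: delete the first 3 characters.
For "dactyl" the result is "tyl".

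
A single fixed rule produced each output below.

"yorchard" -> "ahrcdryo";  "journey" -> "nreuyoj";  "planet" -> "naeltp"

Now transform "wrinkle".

What's happening: move the last 3 characters to the front (rotate right by 3), then take characters alternately from the front and the back (1st, last, 2nd, 2nd-last, ...).
For "wrinkle" the result is "knlierw".
(Check on "yorchard": → "ardyorch" → "ahrcdryo" ✓)

knlierw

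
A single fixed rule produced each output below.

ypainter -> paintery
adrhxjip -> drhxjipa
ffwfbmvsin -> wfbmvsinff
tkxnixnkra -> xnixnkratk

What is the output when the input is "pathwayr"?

Rule — move the last 3 characters to the front (rotate right by 3), then swap the front and back halves of the string.
Applying both steps to "pathwayr": "ayrpathw", then "athwayrp".

athwayrp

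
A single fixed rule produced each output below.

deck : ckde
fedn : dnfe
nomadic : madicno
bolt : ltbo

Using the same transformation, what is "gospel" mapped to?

spelgo

The rule is to move the first 2 characters to the end (rotate left by 2).
"gospel" → "spelgo".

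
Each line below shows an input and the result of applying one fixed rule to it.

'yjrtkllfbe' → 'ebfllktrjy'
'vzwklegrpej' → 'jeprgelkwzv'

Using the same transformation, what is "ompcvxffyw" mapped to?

The rule is to reverse the string.
Applying that to "ompcvxffyw" gives "wyffxvcpmo".

wyffxvcpmo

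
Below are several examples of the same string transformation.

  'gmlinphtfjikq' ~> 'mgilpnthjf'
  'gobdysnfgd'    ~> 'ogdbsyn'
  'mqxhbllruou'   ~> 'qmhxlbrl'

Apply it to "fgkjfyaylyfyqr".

The pattern: delete the last 3 characters, then swap each adjacent pair of characters (1↔2, 3↔4, ...).
"fgkjfyaylyfyqr" → "fgkjfyaylyf" → "gfjkyfyaylf".

gfjkyfyaylf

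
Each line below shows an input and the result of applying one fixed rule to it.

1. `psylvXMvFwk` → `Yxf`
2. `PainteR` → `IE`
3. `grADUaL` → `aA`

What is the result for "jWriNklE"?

Each output is the input with this applied: flip the case of every letter, then keep one character in every 3, starting at position 3 (positions 3rd, 6th, 9th, ...).
"jWriNklE" → "JwRInKLe" → "RK".

RK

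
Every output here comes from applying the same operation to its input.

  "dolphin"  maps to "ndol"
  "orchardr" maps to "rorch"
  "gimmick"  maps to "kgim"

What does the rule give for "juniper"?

rjun

Rule — move the last character to the front, then delete the last 3 characters.
On "juniper": the first step gives "rjunipe", and the second then gives "rjun".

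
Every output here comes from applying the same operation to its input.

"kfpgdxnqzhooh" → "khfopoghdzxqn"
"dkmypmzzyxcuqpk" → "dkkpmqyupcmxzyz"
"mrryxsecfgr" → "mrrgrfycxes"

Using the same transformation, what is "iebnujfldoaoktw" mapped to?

The transformation: take characters alternately from the front and the back (1st, last, 2nd, 2nd-last, ...).
"iebnujfldoaoktw" → "iwetbknouajofdl".

iwetbknouajofdl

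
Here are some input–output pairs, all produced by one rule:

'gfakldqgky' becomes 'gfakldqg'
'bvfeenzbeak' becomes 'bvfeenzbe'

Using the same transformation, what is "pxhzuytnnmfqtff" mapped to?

pxhzuytnnmfqt

The pattern: delete the last 2 characters.
Doing the same to "pxhzuytnnmfqtff": "pxhzuytnnmfqt".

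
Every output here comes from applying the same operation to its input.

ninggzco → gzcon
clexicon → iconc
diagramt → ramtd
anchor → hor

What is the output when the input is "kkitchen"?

chenk

Rule — swap the front and back halves of the string, then delete the last 3 characters.
For "kkitchen", step one produces "chenkkit"; step two turns that into "chenk".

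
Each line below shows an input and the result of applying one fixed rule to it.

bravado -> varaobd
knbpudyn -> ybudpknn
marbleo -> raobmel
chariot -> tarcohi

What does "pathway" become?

The rule is to sort the characters into reverse alphabetical order, then take characters alternately from the front and the back (1st, last, 2nd, 2nd-last, ...).
"pathway" → "ywtphaa" → "yawathp".

yawathp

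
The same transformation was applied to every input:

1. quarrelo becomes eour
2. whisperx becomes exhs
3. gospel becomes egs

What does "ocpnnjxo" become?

jocn

The pattern: swap the front and back halves of the string, then keep every other character starting from the second (positions 2nd, 4th, 6th, ...).
On "ocpnnjxo": the first step gives "njxoocpn", and the second then gives "jocn".
(Check on "whisperx": → "perxwhis" → "exhs" ✓)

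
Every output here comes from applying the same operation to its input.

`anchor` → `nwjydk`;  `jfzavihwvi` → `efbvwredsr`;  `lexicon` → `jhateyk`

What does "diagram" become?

In each case the input is transformed by: move the last character to the front, then shift every letter 4 places backward in the alphabet (wrapping around).
For "diagram", step one produces "mdiagra"; step two turns that into "izewcnw".

izewcnw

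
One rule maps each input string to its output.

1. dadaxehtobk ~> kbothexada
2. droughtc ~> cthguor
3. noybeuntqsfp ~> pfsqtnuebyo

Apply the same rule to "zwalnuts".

stunlaw

Looking at the pairs, the operation is to delete the first character, then reverse the string.
"zwalnuts" → "walnuts" → "stunlaw".
(Check on "noybeuntqsfp": → "oybeuntqsfp" → "pfsqtnuebyo" ✓)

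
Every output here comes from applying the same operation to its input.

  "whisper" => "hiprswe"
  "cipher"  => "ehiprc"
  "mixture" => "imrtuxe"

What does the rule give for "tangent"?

egnntta

The transformation: sort the characters into alphabetical order, then move the first character to the end.
Working it through for "tangent": intermediate "aegnntt", final "egnntta".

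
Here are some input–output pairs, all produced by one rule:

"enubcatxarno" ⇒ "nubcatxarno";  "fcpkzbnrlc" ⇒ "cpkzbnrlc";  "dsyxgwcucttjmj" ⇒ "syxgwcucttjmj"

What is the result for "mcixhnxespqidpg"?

cixhnxespqidpg

The pattern: delete the first character.
"mcixhnxespqidpg" → "cixhnxespqidpg".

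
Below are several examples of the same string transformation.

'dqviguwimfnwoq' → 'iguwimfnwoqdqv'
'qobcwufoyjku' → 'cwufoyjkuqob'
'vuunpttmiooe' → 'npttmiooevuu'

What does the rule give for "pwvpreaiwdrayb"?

preaiwdraybpwv

In each case the input is transformed by: move the first 3 characters to the end (rotate left by 3).
So "pwvpreaiwdrayb" becomes "preaiwdraybpwv".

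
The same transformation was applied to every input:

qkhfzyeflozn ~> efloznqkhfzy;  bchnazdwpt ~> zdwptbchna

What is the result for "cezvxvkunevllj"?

unevlljcezvxvk

The pattern: swap the front and back halves of the string.
Doing the same to "cezvxvkunevllj": "unevlljcezvxvk".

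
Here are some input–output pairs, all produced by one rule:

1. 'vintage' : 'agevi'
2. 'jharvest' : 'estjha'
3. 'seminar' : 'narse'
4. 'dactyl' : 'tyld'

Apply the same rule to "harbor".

borh

Rule — move the last 3 characters to the front (rotate right by 3), then delete the last 2 characters.
"harbor" → "borhar" → "borh".
(Check on "seminar": → "narsemi" → "narse" ✓)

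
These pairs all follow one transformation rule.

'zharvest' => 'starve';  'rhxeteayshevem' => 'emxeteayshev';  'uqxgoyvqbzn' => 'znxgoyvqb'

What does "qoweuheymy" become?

What's happening: delete the first 2 characters, then move the last 2 characters to the front (rotate right by 2).
On "qoweuheymy": the first step gives "weuheymy", and the second then gives "myweuhey".

myweuhey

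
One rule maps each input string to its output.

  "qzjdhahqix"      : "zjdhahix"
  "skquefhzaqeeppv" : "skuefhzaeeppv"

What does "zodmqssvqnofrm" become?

zodmssvnofrm

In each case the input is transformed by: remove every "q".
So "zodmqssvqnofrm" becomes "zodmssvnofrm".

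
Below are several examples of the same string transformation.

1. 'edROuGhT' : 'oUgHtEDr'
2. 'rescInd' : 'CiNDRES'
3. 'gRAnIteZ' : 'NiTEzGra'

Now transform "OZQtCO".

Tcoozq

Rule — move the first 3 characters to the end (rotate left by 3), then flip the case of every letter.
On "OZQtCO": the first step gives "tCOOZQ", and the second then gives "Tcoozq".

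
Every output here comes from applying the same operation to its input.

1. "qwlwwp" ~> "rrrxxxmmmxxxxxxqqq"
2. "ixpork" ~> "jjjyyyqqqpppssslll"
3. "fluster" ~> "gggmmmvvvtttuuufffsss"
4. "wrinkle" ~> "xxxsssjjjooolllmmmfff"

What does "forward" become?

What's happening: repeat every character 3 times, then shift every letter 1 place forward in the alphabet (wrapping around).
"forward" → "fffooorrrwwwaaarrrddd" → "gggpppsssxxxbbbssseee".
(Check on "qwlwwp": → "qqqwwwlllwwwwwwppp" → "rrrxxxmmmxxxxxxqqq" ✓)

gggpppsssxxxbbbssseee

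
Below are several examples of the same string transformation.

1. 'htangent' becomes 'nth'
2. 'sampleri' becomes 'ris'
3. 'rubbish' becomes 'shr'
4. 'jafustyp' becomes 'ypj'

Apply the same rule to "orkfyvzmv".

The pattern: move the first character to the end, then keep only the last 3 characters.
"orkfyvzmv" → "mvo".

mvo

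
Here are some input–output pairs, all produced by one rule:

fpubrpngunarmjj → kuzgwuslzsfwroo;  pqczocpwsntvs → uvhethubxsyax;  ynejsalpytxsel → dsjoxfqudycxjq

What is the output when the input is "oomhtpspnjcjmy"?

Rule — shift every letter 5 places forward in the alphabet (wrapping around).
Doing the same to "oomhtpspnjcjmy": "ttrmyuxusohord".

ttrmyuxusohord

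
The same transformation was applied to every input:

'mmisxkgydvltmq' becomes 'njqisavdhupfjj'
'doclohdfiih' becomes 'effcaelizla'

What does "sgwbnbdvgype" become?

bmvdsaykytdp

In each case the input is transformed by: shift every letter 3 places backward in the alphabet (wrapping around), then reverse the string.
Applying both steps to "sgwbnbdvgype": "pdtykyasdvmb", then "bmvdsaykytdp".
(Check on "mmisxkgydvltmq": → "jjfpuhdvasiqjn" → "njqisavdhupfjj" ✓)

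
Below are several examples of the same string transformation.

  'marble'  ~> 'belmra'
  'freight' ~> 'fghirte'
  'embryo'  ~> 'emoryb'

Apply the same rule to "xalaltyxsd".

adllstxxya

The rule is to sort the characters into alphabetical order, then move the first character to the end.
"xalaltyxsd" → "aadllstxxy" → "adllstxxya".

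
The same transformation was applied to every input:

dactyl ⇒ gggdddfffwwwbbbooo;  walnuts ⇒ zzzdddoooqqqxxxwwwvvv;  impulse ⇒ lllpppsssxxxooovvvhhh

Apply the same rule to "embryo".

hhhpppeeeuuubbbrrr

Looking at the pairs, the operation is to repeat every character 3 times, then shift every letter 3 places forward in the alphabet (wrapping around).
On "embryo": the first step gives "eeemmmbbbrrryyyooo", and the second then gives "hhhpppeeeuuubbbrrr".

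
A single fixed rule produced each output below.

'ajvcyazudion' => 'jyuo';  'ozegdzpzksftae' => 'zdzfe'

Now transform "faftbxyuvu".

abu

The pattern: keep one character in every 3, starting at position 2 (positions 2nd, 5th, 8th, ...).
On "faftbxyuvu" that produces "abu".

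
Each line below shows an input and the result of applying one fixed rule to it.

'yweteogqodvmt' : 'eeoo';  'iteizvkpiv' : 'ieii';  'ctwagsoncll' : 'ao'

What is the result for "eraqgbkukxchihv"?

Each output is the input with this applied: keep only the vowels.
"eraqgbkukxchihv" → "eaui".

eaui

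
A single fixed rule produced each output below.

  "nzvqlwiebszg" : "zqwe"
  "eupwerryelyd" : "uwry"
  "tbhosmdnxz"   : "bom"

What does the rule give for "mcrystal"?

In each case the input is transformed by: keep every other character starting from the second (positions 2nd, 4th, 6th, ...), then delete the last 2 characters.
"mcrystal" → "cytl" → "cy".

cy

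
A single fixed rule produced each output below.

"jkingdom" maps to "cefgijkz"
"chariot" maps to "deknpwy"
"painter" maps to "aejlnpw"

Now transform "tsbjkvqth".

Each output is the input with this applied: shift every letter 4 places backward in the alphabet (wrapping around), then sort the characters into alphabetical order.
For "tsbjkvqth", step one produces "poxfgrmpd"; step two turns that into "dfgmopprx".

dfgmopprx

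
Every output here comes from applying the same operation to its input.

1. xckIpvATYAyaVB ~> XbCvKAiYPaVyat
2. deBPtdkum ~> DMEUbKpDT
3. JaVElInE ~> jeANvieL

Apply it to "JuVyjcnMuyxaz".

jZUAvXYYJUCmN

Rule — take characters alternately from the front and the back (1st, last, 2nd, 2nd-last, ...), then flip the case of every letter.
On "JuVyjcnMuyxaz": the first step gives "JzuaVxyyjucMn", and the second then gives "jZUAvXYYJUCmN".
(Check on "xckIpvATYAyaVB": → "xBcVkaIypAvYAT" → "XbCvKAiYPaVyat" ✓)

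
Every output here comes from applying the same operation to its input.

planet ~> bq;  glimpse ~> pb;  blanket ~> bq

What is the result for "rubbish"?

pe

What's happening: shift every letter 3 places backward in the alphabet (wrapping around), then keep only the last 2 characters.
For "rubbish", step one produces "oryyfpe"; step two turns that into "pe".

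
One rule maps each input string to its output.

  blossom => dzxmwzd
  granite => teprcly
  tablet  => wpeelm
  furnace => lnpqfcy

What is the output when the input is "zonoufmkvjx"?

The pattern: move the last 3 characters to the front (rotate right by 3), then shift every letter 11 places forward in the alphabet (wrapping around).
Starting from "zonoufmkvjx": after the first operation, "vjxzonoufmk"; after the second, "guikzyzfqxv".

guikzyzfqxv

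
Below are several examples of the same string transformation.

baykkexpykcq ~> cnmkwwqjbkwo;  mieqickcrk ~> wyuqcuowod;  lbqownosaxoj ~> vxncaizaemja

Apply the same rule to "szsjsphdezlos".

Rule — shift every letter 12 places forward in the alphabet (wrapping around), then move the last character to the front.
"szsjsphdezlos" → "eelevebtpqlxa".

eelevebtpqlxa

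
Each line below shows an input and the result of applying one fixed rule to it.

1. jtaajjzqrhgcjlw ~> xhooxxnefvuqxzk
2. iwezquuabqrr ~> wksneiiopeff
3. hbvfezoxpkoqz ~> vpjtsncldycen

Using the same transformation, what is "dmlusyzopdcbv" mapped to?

The pattern: shift every letter 12 places backward in the alphabet (wrapping around).
Doing the same to "dmlusyzopdcbv": "razigmncdrqpj".

razigmncdrqpj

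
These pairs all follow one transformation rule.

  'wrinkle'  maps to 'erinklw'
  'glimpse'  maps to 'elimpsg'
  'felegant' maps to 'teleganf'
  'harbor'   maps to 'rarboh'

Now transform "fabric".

Rule — swap the first and last characters.
Applying that to "fabric" gives "cabrif".

cabrif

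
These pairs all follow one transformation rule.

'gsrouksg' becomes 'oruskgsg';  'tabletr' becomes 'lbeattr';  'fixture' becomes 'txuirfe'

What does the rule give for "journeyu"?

Each output is the input with this applied: move the first 3 characters to the end (rotate left by 3), then take characters alternately from the front and the back (1st, last, 2nd, 2nd-last, ...).
So "journeyu" becomes "runoejyu".

runoejyu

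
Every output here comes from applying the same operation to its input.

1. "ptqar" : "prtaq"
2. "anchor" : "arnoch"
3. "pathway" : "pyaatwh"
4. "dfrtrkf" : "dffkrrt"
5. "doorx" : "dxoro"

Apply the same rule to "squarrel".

In each case the input is transformed by: take characters alternately from the front and the back (1st, last, 2nd, 2nd-last, ...).
Doing the same to "squarrel": "slqeurar".

slqeurar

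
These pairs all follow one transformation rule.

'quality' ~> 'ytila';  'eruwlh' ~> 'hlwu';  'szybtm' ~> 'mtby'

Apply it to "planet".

In each case the input is transformed by: reverse the string, then delete the last 2 characters.
"planet" → "tenalp" → "tena".

tena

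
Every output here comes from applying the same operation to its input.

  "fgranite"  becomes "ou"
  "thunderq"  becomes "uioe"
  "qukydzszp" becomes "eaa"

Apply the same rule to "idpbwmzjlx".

ea

Looking at the pairs, the operation is to shift every letter 1 place forward in the alphabet (wrapping around), then keep only the vowels.
For "idpbwmzjlx", step one produces "jeqcxnakmy"; step two turns that into "ea".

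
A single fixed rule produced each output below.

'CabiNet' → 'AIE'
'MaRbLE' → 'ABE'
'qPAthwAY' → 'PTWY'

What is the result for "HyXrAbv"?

YRB

The pattern: keep every other character starting from the second (positions 2nd, 4th, 6th, ...), then convert every letter to uppercase.
On "HyXrAbv": the first step gives "yrb", and the second then gives "YRB".
(Check on "MaRbLE": → "abE" → "ABE" ✓)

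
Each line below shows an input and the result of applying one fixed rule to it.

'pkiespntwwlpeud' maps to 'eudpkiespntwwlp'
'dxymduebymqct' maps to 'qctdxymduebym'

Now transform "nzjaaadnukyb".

kybnzjaaadnu

The transformation: move the last 3 characters to the front (rotate right by 3).
Applying that to "nzjaaadnukyb" gives "kybnzjaaadnu".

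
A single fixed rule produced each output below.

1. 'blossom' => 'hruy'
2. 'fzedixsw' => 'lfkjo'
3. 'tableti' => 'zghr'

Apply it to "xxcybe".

The pattern: shift every letter 6 places forward in the alphabet (wrapping around), then delete the last 3 characters.
Applying both steps to "xxcybe": "ddiehk", then "ddi".

ddi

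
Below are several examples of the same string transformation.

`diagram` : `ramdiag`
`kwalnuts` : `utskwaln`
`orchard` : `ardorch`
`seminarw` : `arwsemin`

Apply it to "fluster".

terflus

The transformation: move the last 3 characters to the front (rotate right by 3).
Applying that to "fluster" gives "terflus".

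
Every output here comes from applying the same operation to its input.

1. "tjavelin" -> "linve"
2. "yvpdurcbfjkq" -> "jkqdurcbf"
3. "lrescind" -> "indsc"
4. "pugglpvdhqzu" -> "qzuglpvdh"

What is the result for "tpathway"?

wayth

In each case the input is transformed by: delete the first 3 characters, then move the last 3 characters to the front (rotate right by 3).
For "tpathway", step one produces "thway"; step two turns that into "wayth".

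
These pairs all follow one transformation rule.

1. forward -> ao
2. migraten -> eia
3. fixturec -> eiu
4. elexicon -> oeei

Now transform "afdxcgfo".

Looking at the pairs, the operation is to move the last 3 characters to the front (rotate right by 3), then keep only the vowels.
Applying both steps to "afdxcgfo": "gfoafdxc", then "oa".

oa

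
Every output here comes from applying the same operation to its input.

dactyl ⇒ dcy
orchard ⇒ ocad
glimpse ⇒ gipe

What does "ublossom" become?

ulso

Looking at the pairs, the operation is to keep every other character starting from the first (positions 1st, 3rd, 5th, ...).
Doing the same to "ublossom": "ulso".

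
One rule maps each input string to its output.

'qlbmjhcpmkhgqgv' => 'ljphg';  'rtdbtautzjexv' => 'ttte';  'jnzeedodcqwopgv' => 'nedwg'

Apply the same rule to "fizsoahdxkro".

iodr

In each case the input is transformed by: keep one character in every 3, starting at position 2 (positions 2nd, 5th, 8th, ...).
"fizsoahdxkro" → "iodr".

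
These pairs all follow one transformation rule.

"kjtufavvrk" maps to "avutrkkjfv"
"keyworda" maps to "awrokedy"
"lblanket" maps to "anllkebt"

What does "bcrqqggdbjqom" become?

bqqqomjggdcbr

Looking at the pairs, the operation is to sort the characters into reverse alphabetical order, then swap the first and last characters.
On "bcrqqggdbjqom": the first step gives "rqqqomjggdcbb", and the second then gives "bqqqomjggdcbr".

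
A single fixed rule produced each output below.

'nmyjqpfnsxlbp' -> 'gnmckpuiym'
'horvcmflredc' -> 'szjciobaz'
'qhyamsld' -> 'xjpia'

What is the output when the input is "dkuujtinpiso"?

What's happening: shift every letter 3 places backward in the alphabet (wrapping around), then delete the first 3 characters.
For "dkuujtinpiso", step one produces "ahrrgqfkmfpl"; step two turns that into "rgqfkmfpl".

rgqfkmfpl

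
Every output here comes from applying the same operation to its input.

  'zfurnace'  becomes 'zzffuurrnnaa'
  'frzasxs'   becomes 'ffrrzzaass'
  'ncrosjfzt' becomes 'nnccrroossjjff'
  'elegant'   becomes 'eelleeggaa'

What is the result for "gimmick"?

Rule — delete the last 2 characters, then double every character.
On "gimmick": the first step gives "gimmi", and the second then gives "ggiimmmmii".

ggiimmmmii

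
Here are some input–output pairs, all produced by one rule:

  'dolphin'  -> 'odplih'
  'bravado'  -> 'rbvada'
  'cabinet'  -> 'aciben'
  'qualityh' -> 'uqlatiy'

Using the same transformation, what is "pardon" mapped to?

Each output is the input with this applied: delete the last character, then swap each adjacent pair of characters (1↔2, 3↔4, ...).
"pardon" → "apdro".
(Check on "qualityh": → "quality" → "uqlatiy" ✓)

apdro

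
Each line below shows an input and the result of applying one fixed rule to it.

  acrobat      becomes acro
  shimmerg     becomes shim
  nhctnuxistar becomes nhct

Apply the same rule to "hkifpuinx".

What's happening: keep only the first 4 characters.
So "hkifpuinx" becomes "hkif".

hkif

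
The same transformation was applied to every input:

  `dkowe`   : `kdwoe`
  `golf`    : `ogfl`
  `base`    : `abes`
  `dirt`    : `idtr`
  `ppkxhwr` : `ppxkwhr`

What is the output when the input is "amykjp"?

makypj

In each case the input is transformed by: swap each adjacent pair of characters (1↔2, 3↔4, ...).
Doing the same to "amykjp": "makypj".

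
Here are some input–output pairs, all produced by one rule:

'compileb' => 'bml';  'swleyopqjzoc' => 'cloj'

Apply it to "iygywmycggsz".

The rule is to move the last character to the front, then keep one character in every 3, starting at position 1 (positions 1st, 4th, 7th, ...).
For "iygywmycggsz", step one produces "ziygywmycggs"; step two turns that into "zgmg".

zgmg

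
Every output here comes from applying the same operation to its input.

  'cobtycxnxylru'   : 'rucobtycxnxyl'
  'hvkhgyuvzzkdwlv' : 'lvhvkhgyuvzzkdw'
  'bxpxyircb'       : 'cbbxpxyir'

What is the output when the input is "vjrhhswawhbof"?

What's happening: move the last 2 characters to the front (rotate right by 2).
Doing the same to "vjrhhswawhbof": "ofvjrhhswawhb".

ofvjrhhswawhb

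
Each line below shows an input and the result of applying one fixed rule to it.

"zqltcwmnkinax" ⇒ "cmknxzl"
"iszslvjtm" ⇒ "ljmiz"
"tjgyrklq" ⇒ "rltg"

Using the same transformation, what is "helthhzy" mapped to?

What's happening: keep every other character starting from the first (positions 1st, 3rd, 5th, ...), then move the first 2 characters to the end (rotate left by 2).
Applying both steps to "helthhzy": "hlhz", then "hzhl".
(Check on "tjgyrklq": → "tgrl" → "rltg" ✓)

hzhl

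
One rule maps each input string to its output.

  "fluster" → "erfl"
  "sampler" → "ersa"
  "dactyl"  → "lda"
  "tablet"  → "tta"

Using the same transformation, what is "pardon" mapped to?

npa

The rule is to move the first 2 characters to the end (rotate left by 2), then delete the first 3 characters.
"pardon" → "rdonpa" → "npa".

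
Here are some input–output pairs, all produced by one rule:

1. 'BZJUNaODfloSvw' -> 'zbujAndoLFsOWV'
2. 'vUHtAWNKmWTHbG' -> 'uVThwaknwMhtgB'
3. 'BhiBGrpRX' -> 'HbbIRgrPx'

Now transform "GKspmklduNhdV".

In each case the input is transformed by: flip the case of every letter, then swap each adjacent pair of characters (1↔2, 3↔4, ...).
For "GKspmklduNhdV", step one produces "gkSPMKLDUnHDv"; step two turns that into "kgPSKMDLnUDHv".

kgPSKMDLnUDHv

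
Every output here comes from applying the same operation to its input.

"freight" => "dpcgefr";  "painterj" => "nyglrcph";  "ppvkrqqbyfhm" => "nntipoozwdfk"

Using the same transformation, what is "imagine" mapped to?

gkyeglc

Looking at the pairs, the operation is to shift every letter 2 places backward in the alphabet (wrapping around).
Doing the same to "imagine": "gkyeglc".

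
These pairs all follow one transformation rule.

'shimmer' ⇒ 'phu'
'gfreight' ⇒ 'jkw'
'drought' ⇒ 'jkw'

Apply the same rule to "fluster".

whu

Rule — shift every letter 3 places forward in the alphabet (wrapping around), then keep only the last 3 characters.
Working it through for "fluster": intermediate "ioxvwhu", final "whu".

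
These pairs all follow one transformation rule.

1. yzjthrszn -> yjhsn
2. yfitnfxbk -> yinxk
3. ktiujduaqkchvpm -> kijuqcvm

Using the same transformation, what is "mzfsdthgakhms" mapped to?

mfdhahs

The rule is to keep every other character starting from the first (positions 1st, 3rd, 5th, ...).
So "mzfsdthgakhms" becomes "mfdhahs".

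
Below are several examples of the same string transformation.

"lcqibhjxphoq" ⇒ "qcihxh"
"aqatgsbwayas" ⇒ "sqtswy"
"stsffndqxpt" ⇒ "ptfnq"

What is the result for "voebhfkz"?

zobf

What's happening: keep every other character starting from the second (positions 2nd, 4th, 6th, ...), then move the last character to the front.
For "voebhfkz" the result is "zobf".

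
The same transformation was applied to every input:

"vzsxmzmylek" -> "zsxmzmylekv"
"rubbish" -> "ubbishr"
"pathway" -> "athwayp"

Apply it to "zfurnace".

furnacez

Looking at the pairs, the operation is to move the first character to the end.
So "zfurnace" becomes "furnacez".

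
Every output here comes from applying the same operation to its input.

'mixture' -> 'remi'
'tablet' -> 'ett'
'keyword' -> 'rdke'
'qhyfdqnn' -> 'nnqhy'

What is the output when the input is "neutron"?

onne

Looking at the pairs, the operation is to move the last 2 characters to the front (rotate right by 2), then delete the last 3 characters.
On "neutron": the first step gives "onneutr", and the second then gives "onne".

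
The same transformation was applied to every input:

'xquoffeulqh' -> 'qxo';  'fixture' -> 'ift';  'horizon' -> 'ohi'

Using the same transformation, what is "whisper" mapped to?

The transformation: swap each adjacent pair of characters (1↔2, 3↔4, ...), then keep only the first 3 characters.
Starting from "whisper": after the first operation, "hwsiepr"; after the second, "hws".

hws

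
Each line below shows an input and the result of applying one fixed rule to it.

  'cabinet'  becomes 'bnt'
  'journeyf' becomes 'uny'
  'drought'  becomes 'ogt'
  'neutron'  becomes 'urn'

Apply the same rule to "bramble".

The pattern: delete the first 2 characters, then keep every other character starting from the first (positions 1st, 3rd, 5th, ...).
Doing the same to "bramble": "abe".

abe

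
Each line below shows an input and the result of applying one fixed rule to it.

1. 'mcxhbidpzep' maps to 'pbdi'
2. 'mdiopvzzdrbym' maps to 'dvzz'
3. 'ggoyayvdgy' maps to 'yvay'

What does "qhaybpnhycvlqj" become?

The pattern: take characters alternately from the front and the back (1st, last, 2nd, 2nd-last, ...), then keep only the last 4 characters.
Starting from "qhaybpnhycvlqj": after the first operation, "qjhqalyvbcpynh"; after the second, "pynh".

pynh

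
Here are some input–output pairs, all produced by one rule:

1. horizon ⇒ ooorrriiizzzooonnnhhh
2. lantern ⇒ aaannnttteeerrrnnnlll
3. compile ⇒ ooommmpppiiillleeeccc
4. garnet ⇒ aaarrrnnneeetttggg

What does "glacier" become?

lllaaaccciiieeerrrggg

The rule is to move the first character to the end, then repeat every character 3 times.
For "glacier", step one produces "lacierg"; step two turns that into "lllaaaccciiieeerrrggg".
(Check on "garnet": → "arnetg" → "aaarrrnnneeetttggg" ✓)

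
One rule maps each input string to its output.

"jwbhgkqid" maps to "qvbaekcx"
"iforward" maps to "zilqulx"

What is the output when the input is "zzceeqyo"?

twyyksi

The rule is to delete the first character, then shift every letter 6 places backward in the alphabet (wrapping around).
For "zzceeqyo" the result is "twyyksi".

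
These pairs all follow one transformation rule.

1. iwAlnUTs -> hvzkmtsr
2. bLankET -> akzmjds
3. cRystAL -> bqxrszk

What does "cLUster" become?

The pattern: shift every letter 1 place backward in the alphabet (wrapping around), then convert every letter to lowercase.
Working it through for "cLUster": intermediate "bKTrsdq", final "bktrsdq".

bktrsdq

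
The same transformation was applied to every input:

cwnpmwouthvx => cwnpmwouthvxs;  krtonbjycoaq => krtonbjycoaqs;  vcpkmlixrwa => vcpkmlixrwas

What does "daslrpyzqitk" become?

Each output is the input with this applied: append "s".
So "daslrpyzqitk" becomes "daslrpyzqitks".

daslrpyzqitks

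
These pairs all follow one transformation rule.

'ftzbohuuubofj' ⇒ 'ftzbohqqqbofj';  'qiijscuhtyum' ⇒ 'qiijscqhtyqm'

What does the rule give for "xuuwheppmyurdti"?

The pattern: replace every "u" with "q".
For "xuuwheppmyurdti" the result is "xqqwheppmyqrdti".

xqqwheppmyqrdti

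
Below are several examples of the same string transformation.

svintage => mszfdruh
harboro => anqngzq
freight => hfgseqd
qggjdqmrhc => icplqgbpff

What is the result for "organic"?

Rule — shift every letter 1 place backward in the alphabet (wrapping around), then move the first 3 characters to the end (rotate left by 3).
Working it through for "organic": intermediate "nqfzmhb", final "zmhbnqf".

zmhbnqf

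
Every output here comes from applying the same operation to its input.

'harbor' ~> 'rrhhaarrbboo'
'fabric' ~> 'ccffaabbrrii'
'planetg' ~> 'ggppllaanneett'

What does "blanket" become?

In each case the input is transformed by: move the last character to the front, then double every character.
Applying both steps to "blanket": "tblanke", then "ttbbllaannkkee".

ttbbllaannkkee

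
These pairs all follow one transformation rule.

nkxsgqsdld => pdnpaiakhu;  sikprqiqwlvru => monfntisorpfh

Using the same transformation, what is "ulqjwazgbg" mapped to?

What's happening: move the first 3 characters to the end (rotate left by 3), then shift every letter 3 places backward in the alphabet (wrapping around).
Starting from "ulqjwazgbg": after the first operation, "jwazgbgulq"; after the second, "gtxwdydrin".

gtxwdydrin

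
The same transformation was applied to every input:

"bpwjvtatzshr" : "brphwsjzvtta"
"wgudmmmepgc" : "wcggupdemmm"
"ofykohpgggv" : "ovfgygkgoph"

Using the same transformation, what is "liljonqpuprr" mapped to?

Each output is the input with this applied: take characters alternately from the front and the back (1st, last, 2nd, 2nd-last, ...).
Applying that to "liljonqpuprr" gives "lrirlpjuopnq".

lrirlpjuopnq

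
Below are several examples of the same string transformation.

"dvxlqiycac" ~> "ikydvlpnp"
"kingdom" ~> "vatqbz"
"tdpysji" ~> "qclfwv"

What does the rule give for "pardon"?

Looking at the pairs, the operation is to delete the first character, then shift every letter 13 places forward in the alphabet (wrapping around) — i.e. ROT13.
Working it through for "pardon": intermediate "ardon", final "neqba".

neqba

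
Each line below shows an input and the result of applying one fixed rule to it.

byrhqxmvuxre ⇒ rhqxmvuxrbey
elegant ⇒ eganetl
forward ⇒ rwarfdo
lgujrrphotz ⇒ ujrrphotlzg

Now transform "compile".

What's happening: swap the first and last characters, then move the first 2 characters to the end (rotate left by 2).
Starting from "compile": after the first operation, "eompilc"; after the second, "mpilceo".

mpilceo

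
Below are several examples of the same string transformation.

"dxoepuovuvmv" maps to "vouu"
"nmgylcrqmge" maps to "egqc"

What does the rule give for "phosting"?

got

The pattern: take characters alternately from the front and the back (1st, last, 2nd, 2nd-last, ...), then keep one character in every 3, starting at position 2 (positions 2nd, 5th, 8th, ...).
For "phosting", step one produces "pghnoist"; step two turns that into "got".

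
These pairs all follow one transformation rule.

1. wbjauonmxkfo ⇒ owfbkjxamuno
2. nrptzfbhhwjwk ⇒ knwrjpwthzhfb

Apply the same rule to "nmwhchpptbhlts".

The transformation: reverse the string, then take characters alternately from the front and the back (1st, last, 2nd, 2nd-last, ...).
"nmwhchpptbhlts" → "stlhbtpphchwmn" → "sntmlwhhbcthpp".

sntmlwhhbcthpp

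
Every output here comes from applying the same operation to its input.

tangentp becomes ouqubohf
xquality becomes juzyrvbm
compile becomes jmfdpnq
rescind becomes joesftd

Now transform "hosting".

johiptu

The pattern: shift every letter 1 place forward in the alphabet (wrapping around), then move the last 3 characters to the front (rotate right by 3).
So "hosting" becomes "johiptu".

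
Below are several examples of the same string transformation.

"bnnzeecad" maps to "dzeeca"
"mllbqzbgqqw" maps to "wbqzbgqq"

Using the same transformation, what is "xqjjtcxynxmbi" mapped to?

The rule is to delete the first 3 characters, then move the last character to the front.
Working it through for "xqjjtcxynxmbi": intermediate "jtcxynxmbi", final "ijtcxynxmb".

ijtcxynxmb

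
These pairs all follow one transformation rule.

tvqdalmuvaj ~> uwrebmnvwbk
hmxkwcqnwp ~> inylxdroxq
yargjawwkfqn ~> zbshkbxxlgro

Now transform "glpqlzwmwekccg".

hmqrmaxnxflddh

Each output is the input with this applied: shift every letter 1 place forward in the alphabet (wrapping around).
So "glpqlzwmwekccg" becomes "hmqrmaxnxflddh".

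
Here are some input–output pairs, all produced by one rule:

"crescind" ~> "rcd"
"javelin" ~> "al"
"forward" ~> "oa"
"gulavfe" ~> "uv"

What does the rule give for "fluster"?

The pattern: keep one character in every 3, starting at position 2 (positions 2nd, 5th, 8th, ...).
So "fluster" becomes "lt".

lt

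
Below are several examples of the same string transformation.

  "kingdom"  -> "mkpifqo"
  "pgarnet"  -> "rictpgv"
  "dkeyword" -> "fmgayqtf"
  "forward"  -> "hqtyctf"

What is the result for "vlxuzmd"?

The transformation: shift every letter 2 places forward in the alphabet (wrapping around).
For "vlxuzmd" the result is "xnzwbof".

xnzwbof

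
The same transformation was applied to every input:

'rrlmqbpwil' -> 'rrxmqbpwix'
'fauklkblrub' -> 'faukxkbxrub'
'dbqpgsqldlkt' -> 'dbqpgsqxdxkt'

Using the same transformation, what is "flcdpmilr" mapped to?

fxcdpmixr

Each output is the input with this applied: replace every "l" with "x".
Doing the same to "flcdpmilr": "fxcdpmixr".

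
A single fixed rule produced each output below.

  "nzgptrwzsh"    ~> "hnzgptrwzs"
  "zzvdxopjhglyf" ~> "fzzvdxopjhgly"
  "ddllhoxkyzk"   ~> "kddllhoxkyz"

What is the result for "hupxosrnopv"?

vhupxosrnop

What's happening: move the last character to the front.
On "hupxosrnopv" that produces "vhupxosrnop".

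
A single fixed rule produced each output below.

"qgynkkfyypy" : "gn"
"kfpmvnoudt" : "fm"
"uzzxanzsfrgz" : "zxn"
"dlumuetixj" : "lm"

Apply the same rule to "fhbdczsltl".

hd

The pattern: keep every other character starting from the second (positions 2nd, 4th, 6th, ...), then delete the last 3 characters.
"fhbdczsltl" → "hdzll" → "hd".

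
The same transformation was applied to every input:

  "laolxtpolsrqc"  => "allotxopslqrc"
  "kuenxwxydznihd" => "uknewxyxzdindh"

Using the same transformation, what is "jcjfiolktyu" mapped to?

Each output is the input with this applied: swap each adjacent pair of characters (1↔2, 3↔4, ...).
"jcjfiolktyu" → "cjfjoiklytu".

cjfjoiklytu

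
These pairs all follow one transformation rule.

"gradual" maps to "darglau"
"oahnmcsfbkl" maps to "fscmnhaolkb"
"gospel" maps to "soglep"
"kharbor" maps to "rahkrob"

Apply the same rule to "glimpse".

The transformation: move the last 3 characters to the front (rotate right by 3), then reverse the string.
Applying both steps to "glimpse": "pseglim", then "milgesp".

milgesp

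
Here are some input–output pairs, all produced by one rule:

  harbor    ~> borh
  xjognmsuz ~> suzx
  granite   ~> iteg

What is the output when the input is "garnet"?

netg

Rule — move the last 3 characters to the front (rotate right by 3), then keep only the first 4 characters.
Working it through for "garnet": intermediate "netgar", final "netg".
(Check on "harbor": → "borhar" → "borh" ✓)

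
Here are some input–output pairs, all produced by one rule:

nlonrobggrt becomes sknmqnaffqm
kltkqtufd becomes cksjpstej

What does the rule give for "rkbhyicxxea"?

Each output is the input with this applied: swap the first and last characters, then shift every letter 1 place backward in the alphabet (wrapping around).
For "rkbhyicxxea" the result is "zjagxhbwwdq".

zjagxhbwwdq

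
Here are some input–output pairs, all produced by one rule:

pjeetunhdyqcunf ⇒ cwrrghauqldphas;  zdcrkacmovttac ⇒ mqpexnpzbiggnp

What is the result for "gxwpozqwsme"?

What's happening: shift every letter 13 places forward in the alphabet (wrapping around) — i.e. ROT13.
For "gxwpozqwsme" the result is "tkjcbmdjfzr".

tkjcbmdjfzr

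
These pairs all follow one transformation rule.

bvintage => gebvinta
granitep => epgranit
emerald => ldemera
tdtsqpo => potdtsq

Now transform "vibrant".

In each case the input is transformed by: move the last 2 characters to the front (rotate right by 2).
So "vibrant" becomes "ntvibra".

ntvibra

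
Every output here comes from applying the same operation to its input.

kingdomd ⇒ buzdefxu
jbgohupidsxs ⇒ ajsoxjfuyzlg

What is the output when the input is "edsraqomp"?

vgudjfihr

Each output is the input with this applied: shift every letter 9 places backward in the alphabet (wrapping around), then take characters alternately from the front and the back (1st, last, 2nd, 2nd-last, ...).
Applying both steps to "edsraqomp": "vujirhfdg", then "vgudjfihr".
(Check on "kingdomd": → "bzexufdu" → "buzdefxu" ✓)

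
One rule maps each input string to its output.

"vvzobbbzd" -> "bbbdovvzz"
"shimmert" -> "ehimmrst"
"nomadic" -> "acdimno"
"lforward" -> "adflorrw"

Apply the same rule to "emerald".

adeelmr

The pattern: sort the characters into alphabetical order.
For "emerald" the result is "adeelmr".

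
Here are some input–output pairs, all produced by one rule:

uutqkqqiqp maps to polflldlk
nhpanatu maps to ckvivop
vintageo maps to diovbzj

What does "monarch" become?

Each output is the input with this applied: shift every letter 5 places backward in the alphabet (wrapping around), then delete the first character.
On "monarch": the first step gives "hjivmxc", and the second then gives "jivmxc".
(Check on "vintageo": → "qdiovbzj" → "diovbzj" ✓)

jivmxc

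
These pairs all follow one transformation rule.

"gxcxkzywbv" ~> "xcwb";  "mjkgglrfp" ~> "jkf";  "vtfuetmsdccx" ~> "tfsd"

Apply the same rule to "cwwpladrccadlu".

Looking at the pairs, the operation is to swap each adjacent pair of characters (1↔2, 3↔4, ...), then keep one character in every 3, starting at position 1 (positions 1st, 4th, 7th, ...).
Doing the same to "cwwpladrccadlu": "wwrcu".

wwrcu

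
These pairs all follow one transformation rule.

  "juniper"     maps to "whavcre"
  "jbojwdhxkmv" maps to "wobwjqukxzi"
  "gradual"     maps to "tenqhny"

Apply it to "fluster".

syhfgre

In each case the input is transformed by: shift every letter 13 places forward in the alphabet (wrapping around) — i.e. ROT13.
On "fluster" that produces "syhfgre".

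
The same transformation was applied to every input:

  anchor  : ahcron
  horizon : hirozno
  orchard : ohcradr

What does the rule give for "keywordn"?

Looking at the pairs, the operation is to swap each adjacent pair of characters (1↔2, 3↔4, ...), then move the first character to the end.
Applying both steps to "keywordn": "ekwyrond", then "kwyronde".
(Check on "anchor": → "nahcro" → "ahcron" ✓)

kwyronde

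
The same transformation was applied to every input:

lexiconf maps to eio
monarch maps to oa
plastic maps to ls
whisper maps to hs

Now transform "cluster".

ls

Looking at the pairs, the operation is to delete the last 2 characters, then keep every other character starting from the second (positions 2nd, 4th, 6th, ...).
On "cluster": the first step gives "clust", and the second then gives "ls".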